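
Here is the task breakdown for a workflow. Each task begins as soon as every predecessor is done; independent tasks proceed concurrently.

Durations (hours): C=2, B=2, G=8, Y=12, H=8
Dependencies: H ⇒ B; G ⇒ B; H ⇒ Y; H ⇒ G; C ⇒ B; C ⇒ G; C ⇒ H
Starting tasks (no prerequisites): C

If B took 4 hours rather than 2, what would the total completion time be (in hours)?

Baseline: C→H→Y = 2+8+12 = 22 → 22 hours.
B is off the critical path — its longest chain is 20 hours, giving 2 of slack.
Now C→H→G→B = 2+8+8+4 = 22 is longest, so the finish becomes 22 hours.

22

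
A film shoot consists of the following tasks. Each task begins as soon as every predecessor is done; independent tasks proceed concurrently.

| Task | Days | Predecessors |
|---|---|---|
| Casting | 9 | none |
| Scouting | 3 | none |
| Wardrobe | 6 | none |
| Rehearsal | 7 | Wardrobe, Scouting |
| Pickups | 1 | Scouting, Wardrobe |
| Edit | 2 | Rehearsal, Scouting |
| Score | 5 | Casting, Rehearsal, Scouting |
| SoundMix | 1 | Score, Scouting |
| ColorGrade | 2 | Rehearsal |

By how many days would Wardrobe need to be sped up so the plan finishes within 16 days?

Current finish: 19 days; target: 16.
Wardrobe is on every critical path, so each day cut from Wardrobe cuts the finish by one (this holds down to a finish of 16).
Need 19 − 16 = 3 days off Wardrobe → Wardrobe becomes 3 days, finish becomes 16.

3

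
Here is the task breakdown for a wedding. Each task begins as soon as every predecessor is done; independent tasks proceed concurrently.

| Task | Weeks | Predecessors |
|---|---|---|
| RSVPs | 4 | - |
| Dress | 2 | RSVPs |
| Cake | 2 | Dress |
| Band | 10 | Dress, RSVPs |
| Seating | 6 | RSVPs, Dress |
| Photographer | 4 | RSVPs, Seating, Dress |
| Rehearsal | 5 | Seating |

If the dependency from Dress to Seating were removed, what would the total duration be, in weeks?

16

Before: longest chain RSVPs→Dress→Seating→Rehearsal = 4+2+6+5 = 17, finish 17.
Without Dress→Seating, Seating's earliest start moves from 6 to 4.
After: RSVPs→Dress→Band = 4+2+10 = 16 → 16 weeks.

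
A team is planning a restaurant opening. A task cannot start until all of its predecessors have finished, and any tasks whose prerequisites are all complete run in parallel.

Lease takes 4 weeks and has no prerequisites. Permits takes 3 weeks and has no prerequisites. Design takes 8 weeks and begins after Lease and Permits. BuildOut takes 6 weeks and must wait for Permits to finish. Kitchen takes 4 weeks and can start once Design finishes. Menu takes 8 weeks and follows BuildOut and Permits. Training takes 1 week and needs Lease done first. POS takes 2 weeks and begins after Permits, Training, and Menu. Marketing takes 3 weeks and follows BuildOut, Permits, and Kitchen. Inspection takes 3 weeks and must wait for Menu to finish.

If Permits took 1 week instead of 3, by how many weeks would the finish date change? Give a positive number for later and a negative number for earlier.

As given, the longest chain is Permits→BuildOut→Menu→Inspection = 3+6+8+3 = 20, so the finish is 20 weeks.
Permits lies on that path, so at 1 week the path becomes 18 weeks.
Now Lease→Design→Kitchen→Marketing = 4+8+4+3 = 19 is longest, so the finish becomes 19 weeks.
Change in finish: 19 − 20 = -1 weeks.

-1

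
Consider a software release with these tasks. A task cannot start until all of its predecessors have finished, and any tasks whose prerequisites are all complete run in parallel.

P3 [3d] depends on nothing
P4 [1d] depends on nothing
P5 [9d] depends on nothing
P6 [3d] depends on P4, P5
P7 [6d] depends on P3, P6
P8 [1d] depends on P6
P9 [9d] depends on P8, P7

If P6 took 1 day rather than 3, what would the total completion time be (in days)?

As given, the longest chain is P5→P6→P7→P9 = 9+3+6+9 = 27, so the finish is 27 days.
P6 lies on that path, so at 1 day the path becomes 25 days.
That remains the longest chain; total 25 days.

25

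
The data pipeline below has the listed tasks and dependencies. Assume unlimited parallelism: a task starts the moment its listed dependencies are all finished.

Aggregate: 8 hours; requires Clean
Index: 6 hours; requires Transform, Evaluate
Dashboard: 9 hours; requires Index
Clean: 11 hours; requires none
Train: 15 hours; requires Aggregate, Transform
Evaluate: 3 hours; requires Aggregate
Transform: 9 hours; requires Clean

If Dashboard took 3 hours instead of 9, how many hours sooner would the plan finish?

As given, the longest chain is Clean→Aggregate→Evaluate→Index→Dashboard = 11+8+3+6+9 = 37, so the finish is 37 hours.
Since Dashboard is critical, the -6 change carries straight to that chain (now 31 hours).
New critical path: Clean→Transform→Train = 11+9+15 = 35 ⇒ 35 hours.
Change in finish: 35 − 37 = -2 hours.

2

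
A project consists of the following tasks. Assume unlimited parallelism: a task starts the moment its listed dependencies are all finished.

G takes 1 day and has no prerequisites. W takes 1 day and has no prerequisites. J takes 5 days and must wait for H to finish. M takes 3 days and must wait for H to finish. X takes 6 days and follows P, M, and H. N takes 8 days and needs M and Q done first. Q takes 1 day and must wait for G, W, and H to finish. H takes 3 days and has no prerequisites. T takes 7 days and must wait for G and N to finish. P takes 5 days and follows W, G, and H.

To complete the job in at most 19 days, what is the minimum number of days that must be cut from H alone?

2

Current finish: 21 days; target: 19.
H is on every critical path, so each day cut from H cuts the finish by one (this holds down to a finish of 19).
Need 21 − 19 = 2 days off H → H becomes 1 day, finish becomes 19.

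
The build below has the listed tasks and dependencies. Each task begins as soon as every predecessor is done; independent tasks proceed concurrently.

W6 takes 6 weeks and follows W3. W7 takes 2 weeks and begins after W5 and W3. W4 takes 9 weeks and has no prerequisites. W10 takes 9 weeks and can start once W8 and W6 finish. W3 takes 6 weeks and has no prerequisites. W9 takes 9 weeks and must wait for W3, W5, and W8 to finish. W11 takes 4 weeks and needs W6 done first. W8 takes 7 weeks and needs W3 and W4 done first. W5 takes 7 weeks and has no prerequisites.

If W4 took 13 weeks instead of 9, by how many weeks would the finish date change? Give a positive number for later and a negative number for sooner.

Actual critical path: W4→W8→W9 = 9+7+9 = 25 ⇒ 25 weeks.
Since W4 is critical, the +4 change carries straight to that chain (now 29 weeks).
No other chain overtakes it, so the finish is 29 weeks.
Change in finish: 29 − 25 = +4 weeks.

4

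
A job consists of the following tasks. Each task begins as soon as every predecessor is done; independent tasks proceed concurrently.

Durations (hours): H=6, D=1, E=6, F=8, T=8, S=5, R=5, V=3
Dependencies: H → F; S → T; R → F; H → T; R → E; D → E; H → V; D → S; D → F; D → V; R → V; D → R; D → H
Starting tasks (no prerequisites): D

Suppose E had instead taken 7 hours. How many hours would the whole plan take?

Actual critical path: D→H→F = 1+6+8 = 15 ⇒ 15 hours.
E has 3 hours of float (longest path through it is 12).
No other chain overtakes it, so the finish is 15 hours.

15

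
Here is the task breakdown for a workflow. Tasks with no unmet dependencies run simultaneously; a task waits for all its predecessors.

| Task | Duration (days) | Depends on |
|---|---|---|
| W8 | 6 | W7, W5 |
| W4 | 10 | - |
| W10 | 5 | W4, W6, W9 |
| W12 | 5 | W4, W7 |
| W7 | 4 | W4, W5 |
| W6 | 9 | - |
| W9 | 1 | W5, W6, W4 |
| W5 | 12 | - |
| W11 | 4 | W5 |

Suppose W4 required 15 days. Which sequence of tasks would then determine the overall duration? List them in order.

W4, W7, W8

Critical path before the change: W5→W7→W8 = 12+4+6 = 22 giving 22 days.
W4 is off the critical path — its longest chain is 20 days, giving 2 of slack.
The binding chain switches to W4→W7→W8 = 15+4+6 = 25; finish 25 days.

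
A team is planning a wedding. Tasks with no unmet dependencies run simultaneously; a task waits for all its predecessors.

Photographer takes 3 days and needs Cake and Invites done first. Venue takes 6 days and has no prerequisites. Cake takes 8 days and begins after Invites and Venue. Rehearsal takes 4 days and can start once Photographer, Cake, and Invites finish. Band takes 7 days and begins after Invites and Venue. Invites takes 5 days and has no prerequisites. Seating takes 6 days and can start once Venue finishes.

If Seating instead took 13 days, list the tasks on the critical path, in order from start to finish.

Baseline: Venue→Cake→Photographer→Rehearsal = 6+8+3+4 = 21 → 21 days.
Seating is off the critical path — its longest chain is 12 days, giving 9 of slack.
That remains the longest chain; total 21 days.

Venue, Cake, Photographer, Rehearsal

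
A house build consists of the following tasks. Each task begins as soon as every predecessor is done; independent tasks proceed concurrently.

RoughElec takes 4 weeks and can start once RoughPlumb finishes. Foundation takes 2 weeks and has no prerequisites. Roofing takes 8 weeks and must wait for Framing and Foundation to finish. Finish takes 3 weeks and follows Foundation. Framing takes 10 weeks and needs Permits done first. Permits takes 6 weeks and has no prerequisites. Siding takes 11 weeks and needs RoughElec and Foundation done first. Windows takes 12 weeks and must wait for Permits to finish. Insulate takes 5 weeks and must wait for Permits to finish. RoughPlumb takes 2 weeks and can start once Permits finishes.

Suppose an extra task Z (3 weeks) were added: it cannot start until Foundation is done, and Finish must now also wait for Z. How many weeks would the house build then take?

24

Originally the house build takes 24 weeks.
With Z inserted, Finish now waits for max(Foundation, Z).
New critical path: Permits→Framing→Roofing = 6+10+8 = 24 ⇒ 24 weeks.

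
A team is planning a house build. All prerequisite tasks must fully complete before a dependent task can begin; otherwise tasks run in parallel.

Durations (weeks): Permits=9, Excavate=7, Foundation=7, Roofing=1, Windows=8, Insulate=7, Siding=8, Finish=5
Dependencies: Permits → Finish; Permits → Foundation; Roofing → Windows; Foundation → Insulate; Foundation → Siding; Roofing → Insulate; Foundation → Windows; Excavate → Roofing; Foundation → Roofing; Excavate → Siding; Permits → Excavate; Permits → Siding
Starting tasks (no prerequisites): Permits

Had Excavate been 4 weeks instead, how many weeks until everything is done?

As given, the longest chain is Permits→Excavate→Roofing→Windows = 9+7+1+8 = 25, so the finish is 25 weeks.
Since Excavate is critical, the -3 change carries straight to that chain (now 22 weeks).
Now Permits→Foundation→Roofing→Windows = 9+7+1+8 = 25 is longest, so the finish becomes 25 weeks.

25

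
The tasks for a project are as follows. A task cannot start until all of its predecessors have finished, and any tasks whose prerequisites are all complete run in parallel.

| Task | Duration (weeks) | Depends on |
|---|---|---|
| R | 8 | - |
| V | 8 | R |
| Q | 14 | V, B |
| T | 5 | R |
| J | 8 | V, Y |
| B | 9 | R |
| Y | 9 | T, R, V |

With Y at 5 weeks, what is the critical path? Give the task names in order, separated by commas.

The binding path is R→V→Y→J = 8+8+9+8 = 33; finish at 33 weeks.
Y is on the critical path; changing it to 5 makes that path 29 weeks.
The binding chain switches to R→B→Q = 8+9+14 = 31; finish 31 weeks.

R, B, Q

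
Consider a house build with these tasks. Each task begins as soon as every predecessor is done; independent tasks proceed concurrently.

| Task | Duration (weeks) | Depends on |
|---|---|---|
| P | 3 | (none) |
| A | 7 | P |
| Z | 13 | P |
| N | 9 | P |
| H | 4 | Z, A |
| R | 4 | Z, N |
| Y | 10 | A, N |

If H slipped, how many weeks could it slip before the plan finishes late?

2

The longest chain is P→N→Y = 3+9+10 = 22; overall finish 22 weeks.
Longest path through H: 20 weeks (earliest finish 20, latest finish 22).
Slack of H = 18 − 16 = 2 weeks.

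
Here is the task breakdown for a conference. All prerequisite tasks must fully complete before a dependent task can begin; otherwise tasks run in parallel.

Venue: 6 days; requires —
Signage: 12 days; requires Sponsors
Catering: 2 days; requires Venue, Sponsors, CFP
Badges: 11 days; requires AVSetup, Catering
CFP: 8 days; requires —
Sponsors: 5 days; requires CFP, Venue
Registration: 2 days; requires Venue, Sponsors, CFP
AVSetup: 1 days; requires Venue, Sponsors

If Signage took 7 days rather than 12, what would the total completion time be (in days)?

As given, the longest chain is CFP→Sponsors→Catering→Badges = 8+5+2+11 = 26, so the finish is 26 days.
Signage has 1 day of float (longest path through it is 25).
That remains the longest chain; total 26 days.

26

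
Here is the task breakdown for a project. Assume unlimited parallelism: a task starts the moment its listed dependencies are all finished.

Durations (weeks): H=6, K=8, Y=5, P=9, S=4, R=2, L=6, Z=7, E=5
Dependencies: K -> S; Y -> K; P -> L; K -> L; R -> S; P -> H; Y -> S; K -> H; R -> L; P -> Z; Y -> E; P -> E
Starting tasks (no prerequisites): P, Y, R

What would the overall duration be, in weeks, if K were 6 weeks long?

Baseline: Y→K→L = 5+8+6 = 19 → 19 weeks.
Since K is critical, the -2 change carries straight to that chain (now 17 weeks).
No other chain overtakes it, so the finish is 17 weeks.

17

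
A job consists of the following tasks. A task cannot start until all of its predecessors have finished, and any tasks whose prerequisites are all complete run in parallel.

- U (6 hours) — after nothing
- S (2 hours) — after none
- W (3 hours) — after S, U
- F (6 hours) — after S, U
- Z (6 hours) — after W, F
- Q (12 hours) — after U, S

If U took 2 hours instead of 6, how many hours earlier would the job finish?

4

The binding path is U→F→Z = 6+6+6 = 18; finish at 18 hours.
Since U is critical, the -4 change carries straight to that chain (now 14 hours).
No other chain overtakes it, so the finish is 14 hours.
Change in finish: 14 − 18 = -4 hours.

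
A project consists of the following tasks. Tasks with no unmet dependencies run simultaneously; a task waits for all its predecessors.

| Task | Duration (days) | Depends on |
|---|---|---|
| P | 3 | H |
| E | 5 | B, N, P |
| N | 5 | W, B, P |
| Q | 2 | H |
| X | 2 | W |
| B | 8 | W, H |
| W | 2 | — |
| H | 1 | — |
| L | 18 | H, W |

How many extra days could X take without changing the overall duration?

16

W→L = 2+18 = 20 sets the makespan at 20 days.
Longest path through X: 4 days (earliest finish 4, latest finish 20).
So X can slip 20 − 4 = 16 days.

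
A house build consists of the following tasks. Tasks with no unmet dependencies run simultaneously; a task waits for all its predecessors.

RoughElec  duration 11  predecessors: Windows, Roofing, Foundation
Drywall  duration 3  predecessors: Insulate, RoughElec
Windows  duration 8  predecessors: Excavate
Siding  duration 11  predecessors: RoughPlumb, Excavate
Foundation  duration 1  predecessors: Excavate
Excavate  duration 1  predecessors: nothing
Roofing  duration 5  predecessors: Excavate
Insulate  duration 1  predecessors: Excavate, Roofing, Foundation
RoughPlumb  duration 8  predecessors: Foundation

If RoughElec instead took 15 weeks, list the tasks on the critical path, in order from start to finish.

Excavate, Windows, RoughElec, Drywall

As given, the longest chain is Excavate→Windows→RoughElec→Drywall = 1+8+11+3 = 23, so the finish is 23 weeks.
Since RoughElec is critical, the +4 change carries straight to that chain (now 27 weeks).
The critical path is still Excavate→Windows→RoughElec→Drywall; finish is now 27 weeks.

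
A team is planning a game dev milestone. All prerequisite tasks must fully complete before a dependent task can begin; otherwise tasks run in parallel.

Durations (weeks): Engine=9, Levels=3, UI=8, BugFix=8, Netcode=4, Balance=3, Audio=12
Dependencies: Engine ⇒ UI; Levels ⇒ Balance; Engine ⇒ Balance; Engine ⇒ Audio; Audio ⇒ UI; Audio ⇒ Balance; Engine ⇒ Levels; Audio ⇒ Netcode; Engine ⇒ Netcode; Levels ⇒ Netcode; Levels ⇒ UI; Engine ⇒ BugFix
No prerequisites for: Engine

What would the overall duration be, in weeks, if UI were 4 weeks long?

25

Actual critical path: Engine→Audio→UI = 9+12+8 = 29 ⇒ 29 weeks.
Since UI is critical, the -4 change carries straight to that chain (now 25 weeks).
No other chain overtakes it, so the finish is 25 weeks.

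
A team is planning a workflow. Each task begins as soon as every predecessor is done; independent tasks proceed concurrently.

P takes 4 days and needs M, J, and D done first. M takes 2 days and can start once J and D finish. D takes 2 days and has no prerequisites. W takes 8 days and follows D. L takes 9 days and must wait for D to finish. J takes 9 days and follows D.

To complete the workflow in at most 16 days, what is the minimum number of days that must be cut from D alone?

Current finish: 17 days; target: 16.
D is on every critical path, so each day cut from D cuts the finish by one (this holds down to a finish of 16).
Need 17 − 16 = 1 day off D → D becomes 1 day, finish becomes 16.

1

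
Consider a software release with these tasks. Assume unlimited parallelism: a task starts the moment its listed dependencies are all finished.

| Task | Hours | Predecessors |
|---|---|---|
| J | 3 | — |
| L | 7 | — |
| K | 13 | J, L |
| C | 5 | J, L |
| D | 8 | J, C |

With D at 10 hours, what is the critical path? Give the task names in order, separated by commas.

L, C, D

The binding path is L→C→D = 7+5+8 = 20; finish at 20 hours.
D is on the critical path; changing it to 10 makes that path 22 hours.
The critical path is still L→C→D; finish is now 22 hours.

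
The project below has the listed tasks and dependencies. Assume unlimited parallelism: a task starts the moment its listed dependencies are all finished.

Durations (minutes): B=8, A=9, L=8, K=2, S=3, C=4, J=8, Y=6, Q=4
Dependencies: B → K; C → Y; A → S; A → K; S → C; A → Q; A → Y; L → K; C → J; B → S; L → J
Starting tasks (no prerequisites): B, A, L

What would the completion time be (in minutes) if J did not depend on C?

Before: longest chain A→S→C→J = 9+3+4+8 = 24, finish 24.
Without C→J, J's earliest start moves from 16 to 8.
New critical path: A→S→C→Y = 9+3+4+6 = 22 ⇒ 22 minutes.

22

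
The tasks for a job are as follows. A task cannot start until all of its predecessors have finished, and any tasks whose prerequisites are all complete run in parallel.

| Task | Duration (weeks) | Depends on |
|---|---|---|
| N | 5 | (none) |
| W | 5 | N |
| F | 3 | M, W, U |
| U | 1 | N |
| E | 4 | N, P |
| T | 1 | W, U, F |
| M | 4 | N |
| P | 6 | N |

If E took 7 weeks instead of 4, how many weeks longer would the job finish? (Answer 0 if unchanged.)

3

Actual critical path: N→P→E = 5+6+4 = 15 ⇒ 15 weeks.
Since E is critical, the +3 change carries straight to that chain (now 18 weeks).
That remains the longest chain; total 18 weeks.
Change in finish: 18 − 15 = +3 weeks.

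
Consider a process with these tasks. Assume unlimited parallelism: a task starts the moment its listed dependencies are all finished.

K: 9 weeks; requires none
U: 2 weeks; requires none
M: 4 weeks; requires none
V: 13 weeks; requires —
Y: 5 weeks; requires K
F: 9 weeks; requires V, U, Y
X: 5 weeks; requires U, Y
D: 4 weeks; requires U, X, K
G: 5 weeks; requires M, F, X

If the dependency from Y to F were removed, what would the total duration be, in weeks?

27

Before: longest chain K→Y→F→G = 9+5+9+5 = 28, finish 28.
Without Y→F, F's earliest start moves from 14 to 13.
The longest chain is now V→F→G = 13+9+5 = 27, so the process takes 27 weeks.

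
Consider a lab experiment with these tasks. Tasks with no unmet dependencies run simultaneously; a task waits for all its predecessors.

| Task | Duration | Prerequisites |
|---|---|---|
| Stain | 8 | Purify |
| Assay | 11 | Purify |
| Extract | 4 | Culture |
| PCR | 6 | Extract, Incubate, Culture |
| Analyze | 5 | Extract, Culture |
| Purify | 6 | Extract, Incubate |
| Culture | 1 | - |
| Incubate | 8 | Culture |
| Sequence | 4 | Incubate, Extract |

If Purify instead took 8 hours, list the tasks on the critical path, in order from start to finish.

The binding path is Culture→Incubate→Purify→Assay = 1+8+6+11 = 26; finish at 26 hours.
Purify lies on that path, so at 8 hours the path becomes 28 hours.
The critical path is still Culture→Incubate→Purify→Assay; finish is now 28 hours.

Culture, Incubate, Purify, Assay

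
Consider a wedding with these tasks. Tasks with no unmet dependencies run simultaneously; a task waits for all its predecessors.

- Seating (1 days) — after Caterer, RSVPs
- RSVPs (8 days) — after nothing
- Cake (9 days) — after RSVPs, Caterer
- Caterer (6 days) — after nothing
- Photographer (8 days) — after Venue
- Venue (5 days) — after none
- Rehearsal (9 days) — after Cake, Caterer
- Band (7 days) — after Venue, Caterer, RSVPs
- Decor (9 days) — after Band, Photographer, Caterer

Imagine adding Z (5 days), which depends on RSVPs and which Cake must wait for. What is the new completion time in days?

31

Originally the schedule takes 26 days.
With Z inserted, Cake now waits for max(RSVPs, Caterer, Z).
New critical path: RSVPs→Z→Cake→Rehearsal = 8+5+9+9 = 31 ⇒ 31 days.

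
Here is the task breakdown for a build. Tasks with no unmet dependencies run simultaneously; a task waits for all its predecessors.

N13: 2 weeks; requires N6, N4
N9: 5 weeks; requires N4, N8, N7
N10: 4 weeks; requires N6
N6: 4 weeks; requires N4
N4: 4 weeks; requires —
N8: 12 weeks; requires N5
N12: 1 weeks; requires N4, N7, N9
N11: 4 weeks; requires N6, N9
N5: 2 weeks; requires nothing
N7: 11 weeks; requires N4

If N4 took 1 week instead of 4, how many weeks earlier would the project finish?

Critical path before the change: N4→N7→N9→N11 = 4+11+5+4 = 24 giving 24 weeks.
Since N4 is critical, the -3 change carries straight to that chain (now 21 weeks).
Now N5→N8→N9→N11 = 2+12+5+4 = 23 is longest, so the finish becomes 23 weeks.
Change in finish: 23 − 24 = -1 weeks.

1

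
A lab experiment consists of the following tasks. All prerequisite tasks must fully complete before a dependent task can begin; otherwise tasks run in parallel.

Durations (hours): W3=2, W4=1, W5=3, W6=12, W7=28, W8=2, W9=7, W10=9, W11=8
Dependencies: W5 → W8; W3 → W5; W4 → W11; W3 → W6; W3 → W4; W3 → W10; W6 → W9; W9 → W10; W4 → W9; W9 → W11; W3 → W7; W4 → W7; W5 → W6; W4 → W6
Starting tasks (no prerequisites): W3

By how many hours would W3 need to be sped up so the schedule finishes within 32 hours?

1

Current finish: 33 hours; target: 32.
W3 is on every critical path, so each hour cut from W3 cuts the finish by one (this holds down to a finish of 32).
Need 33 − 32 = 1 hour off W3 → W3 becomes 1 hour, finish becomes 32.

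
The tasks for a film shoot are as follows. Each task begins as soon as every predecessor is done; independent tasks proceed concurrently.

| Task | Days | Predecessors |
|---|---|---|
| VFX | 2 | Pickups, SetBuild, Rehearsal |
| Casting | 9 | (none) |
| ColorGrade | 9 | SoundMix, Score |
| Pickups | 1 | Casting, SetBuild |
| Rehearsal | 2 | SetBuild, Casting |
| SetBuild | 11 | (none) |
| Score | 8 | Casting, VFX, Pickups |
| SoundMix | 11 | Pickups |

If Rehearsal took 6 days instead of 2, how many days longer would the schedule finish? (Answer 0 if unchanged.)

As given, the longest chain is SetBuild→Rehearsal→VFX→Score→ColorGrade = 11+2+2+8+9 = 32, so the finish is 32 days.
Since Rehearsal is critical, the +4 change carries straight to that chain (now 36 days).
No other chain overtakes it, so the finish is 36 days.
Change in finish: 36 − 32 = +4 days.

4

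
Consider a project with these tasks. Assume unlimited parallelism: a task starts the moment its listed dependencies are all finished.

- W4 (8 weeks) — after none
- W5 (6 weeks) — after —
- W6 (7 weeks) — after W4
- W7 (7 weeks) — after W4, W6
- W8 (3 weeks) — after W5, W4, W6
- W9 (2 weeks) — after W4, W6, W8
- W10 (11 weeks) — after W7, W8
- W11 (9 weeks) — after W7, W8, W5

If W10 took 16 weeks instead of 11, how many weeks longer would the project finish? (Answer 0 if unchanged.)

5

Critical path before the change: W4→W6→W7→W10 = 8+7+7+11 = 33 giving 33 weeks.
W10 is on the critical path; changing it to 16 makes that path 38 weeks.
No other chain overtakes it, so the finish is 38 weeks.
Change in finish: 38 − 33 = +5 weeks.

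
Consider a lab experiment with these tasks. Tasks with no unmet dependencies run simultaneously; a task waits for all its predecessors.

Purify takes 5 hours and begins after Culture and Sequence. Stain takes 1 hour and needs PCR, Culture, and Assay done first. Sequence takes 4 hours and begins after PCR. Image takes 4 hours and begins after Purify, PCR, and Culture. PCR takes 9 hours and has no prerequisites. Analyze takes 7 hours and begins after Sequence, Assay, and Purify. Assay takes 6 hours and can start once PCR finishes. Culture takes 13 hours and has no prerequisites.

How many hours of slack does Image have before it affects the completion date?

Culture→Purify→Analyze = 13+5+7 = 25 sets the makespan at 25 hours.
Longest path through Image: 22 hours (earliest finish 22, latest finish 25).
Slack of Image = 21 − 18 = 3 hours.

3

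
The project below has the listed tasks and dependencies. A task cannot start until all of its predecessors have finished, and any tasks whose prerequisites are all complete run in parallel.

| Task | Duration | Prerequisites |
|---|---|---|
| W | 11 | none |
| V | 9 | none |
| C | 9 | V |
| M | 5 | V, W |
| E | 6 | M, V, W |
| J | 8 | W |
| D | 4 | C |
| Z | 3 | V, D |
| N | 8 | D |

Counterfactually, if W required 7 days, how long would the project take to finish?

30

Critical path before the change: V→C→D→N = 9+9+4+8 = 30 giving 30 days.
W has 8 days of float (longest path through it is 22).
That remains the longest chain; total 30 days.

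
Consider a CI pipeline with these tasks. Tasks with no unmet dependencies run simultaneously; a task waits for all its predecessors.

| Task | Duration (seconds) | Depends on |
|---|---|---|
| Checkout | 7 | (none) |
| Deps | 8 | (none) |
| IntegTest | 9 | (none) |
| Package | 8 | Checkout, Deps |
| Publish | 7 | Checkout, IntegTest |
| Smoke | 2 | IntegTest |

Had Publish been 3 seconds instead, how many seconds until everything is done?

As given, the longest chain is IntegTest→Publish = 9+7 = 16, so the finish is 16 seconds.
Since Publish is critical, the -4 change carries straight to that chain (now 12 seconds).
The binding chain switches to Deps→Package = 8+8 = 16; finish 16 seconds.

16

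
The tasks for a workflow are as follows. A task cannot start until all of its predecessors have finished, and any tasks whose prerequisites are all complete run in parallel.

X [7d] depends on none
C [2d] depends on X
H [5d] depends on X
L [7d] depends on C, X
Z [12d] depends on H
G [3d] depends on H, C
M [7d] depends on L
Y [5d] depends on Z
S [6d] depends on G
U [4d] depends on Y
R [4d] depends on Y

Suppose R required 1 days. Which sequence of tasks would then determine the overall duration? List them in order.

Critical path before the change: X→H→Z→Y→R = 7+5+12+5+4 = 33 giving 33 days.
Since R is critical, the -3 change carries straight to that chain (now 30 days).
New critical path: X→H→Z→Y→U = 7+5+12+5+4 = 33 ⇒ 33 days.

X, H, Z, Y, U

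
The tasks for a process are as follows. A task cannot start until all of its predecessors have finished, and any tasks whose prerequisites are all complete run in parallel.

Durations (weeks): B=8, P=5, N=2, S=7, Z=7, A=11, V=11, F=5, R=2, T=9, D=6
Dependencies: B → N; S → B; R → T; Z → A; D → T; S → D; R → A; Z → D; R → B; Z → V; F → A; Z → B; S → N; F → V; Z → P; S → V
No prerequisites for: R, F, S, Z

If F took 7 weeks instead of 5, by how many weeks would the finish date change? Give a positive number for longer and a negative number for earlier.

0

Critical path before the change: S→D→T = 7+6+9 = 22 giving 22 weeks.
F has 6 weeks of float (longest path through it is 16).
That remains the longest chain; total 22 weeks.
Change in finish: 22 − 22 = +0 weeks.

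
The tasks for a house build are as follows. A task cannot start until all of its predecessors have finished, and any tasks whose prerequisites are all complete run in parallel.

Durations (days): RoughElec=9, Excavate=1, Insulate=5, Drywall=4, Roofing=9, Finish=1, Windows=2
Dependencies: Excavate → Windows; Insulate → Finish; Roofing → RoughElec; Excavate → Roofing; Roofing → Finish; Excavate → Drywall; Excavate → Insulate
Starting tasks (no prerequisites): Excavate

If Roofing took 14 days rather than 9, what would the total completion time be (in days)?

24

The binding path is Excavate→Roofing→RoughElec = 1+9+9 = 19; finish at 19 days.
Roofing is on the critical path; changing it to 14 makes that path 24 days.
No other chain overtakes it, so the finish is 24 days.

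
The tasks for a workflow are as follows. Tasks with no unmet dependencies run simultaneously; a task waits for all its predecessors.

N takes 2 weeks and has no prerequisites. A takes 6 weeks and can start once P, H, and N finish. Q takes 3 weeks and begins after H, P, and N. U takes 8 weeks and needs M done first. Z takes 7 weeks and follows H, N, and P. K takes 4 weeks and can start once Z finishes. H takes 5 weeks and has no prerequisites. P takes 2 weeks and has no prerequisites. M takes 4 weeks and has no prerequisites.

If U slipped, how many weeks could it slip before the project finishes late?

The longest chain is H→Z→K = 5+7+4 = 16; overall finish 16 weeks.
U finishes as early as 12 and must finish by 16.
Slack of U = 8 − 4 = 4 weeks.

4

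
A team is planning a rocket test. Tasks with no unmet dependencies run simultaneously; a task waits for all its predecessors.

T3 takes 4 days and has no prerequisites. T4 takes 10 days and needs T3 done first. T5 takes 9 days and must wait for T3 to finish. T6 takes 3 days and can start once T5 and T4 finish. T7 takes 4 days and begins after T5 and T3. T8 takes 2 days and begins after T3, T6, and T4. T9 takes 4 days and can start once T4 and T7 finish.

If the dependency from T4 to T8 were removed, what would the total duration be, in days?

21

Original critical path: T3→T5→T7→T9 = 4+9+4+4 = 21 ⇒ 21 days.
Dropping T4→T8 doesn't change T8's earliest start (17); another predecessor still binds.
The longest chain is now T3→T5→T7→T9 = 4+9+4+4 = 21, so the plan takes 21 days.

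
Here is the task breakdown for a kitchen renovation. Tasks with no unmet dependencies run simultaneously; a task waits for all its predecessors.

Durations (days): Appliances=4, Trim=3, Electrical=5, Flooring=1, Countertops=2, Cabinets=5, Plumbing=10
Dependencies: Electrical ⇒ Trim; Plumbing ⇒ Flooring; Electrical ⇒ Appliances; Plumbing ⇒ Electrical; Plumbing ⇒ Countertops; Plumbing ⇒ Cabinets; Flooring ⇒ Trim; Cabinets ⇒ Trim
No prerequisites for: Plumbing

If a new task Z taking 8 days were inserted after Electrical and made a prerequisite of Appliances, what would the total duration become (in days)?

27

Originally the plan takes 19 days.
With Z inserted, Appliances now waits for max(Electrical, Z).
New critical path: Plumbing→Electrical→Z→Appliances = 10+5+8+4 = 27 ⇒ 27 days.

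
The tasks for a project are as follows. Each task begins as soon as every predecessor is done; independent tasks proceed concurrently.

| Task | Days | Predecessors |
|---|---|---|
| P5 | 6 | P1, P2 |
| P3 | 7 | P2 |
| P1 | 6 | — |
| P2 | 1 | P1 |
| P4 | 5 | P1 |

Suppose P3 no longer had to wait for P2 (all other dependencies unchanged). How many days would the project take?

With the dependency in place, P1→P2→P3 = 6+1+7 = 14 sets the finish at 14 days.
Without P2→P3, P3's earliest start moves from 7 to 0.
After: P1→P2→P5 = 6+1+6 = 13 → 13 days.

13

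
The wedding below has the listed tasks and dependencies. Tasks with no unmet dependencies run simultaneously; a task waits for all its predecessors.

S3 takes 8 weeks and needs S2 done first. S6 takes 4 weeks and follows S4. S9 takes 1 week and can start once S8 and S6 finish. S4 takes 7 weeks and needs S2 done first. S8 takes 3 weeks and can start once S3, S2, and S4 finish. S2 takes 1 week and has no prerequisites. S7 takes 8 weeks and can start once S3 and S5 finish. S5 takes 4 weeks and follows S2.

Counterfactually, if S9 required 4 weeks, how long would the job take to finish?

As given, the longest chain is S2→S3→S7 = 1+8+8 = 17, so the finish is 17 weeks.
S9 is off the critical path — its longest chain is 13 weeks, giving 4 of slack.
The critical path is still S2→S3→S7; finish is now 17 weeks.

17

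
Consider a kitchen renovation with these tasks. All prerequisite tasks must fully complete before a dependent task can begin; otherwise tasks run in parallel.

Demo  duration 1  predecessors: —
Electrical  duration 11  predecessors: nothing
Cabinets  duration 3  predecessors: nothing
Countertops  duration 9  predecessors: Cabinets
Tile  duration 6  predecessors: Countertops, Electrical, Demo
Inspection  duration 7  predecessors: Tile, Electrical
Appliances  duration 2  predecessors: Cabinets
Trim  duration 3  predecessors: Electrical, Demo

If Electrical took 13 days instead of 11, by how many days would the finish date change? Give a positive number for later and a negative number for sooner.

1

Actual critical path: Cabinets→Countertops→Tile→Inspection = 3+9+6+7 = 25 ⇒ 25 days.
The longest path through Electrical is only 24 days, so Electrical has float 1.
New critical path: Electrical→Tile→Inspection = 13+6+7 = 26 ⇒ 26 days.
Change in finish: 26 − 25 = +1 days.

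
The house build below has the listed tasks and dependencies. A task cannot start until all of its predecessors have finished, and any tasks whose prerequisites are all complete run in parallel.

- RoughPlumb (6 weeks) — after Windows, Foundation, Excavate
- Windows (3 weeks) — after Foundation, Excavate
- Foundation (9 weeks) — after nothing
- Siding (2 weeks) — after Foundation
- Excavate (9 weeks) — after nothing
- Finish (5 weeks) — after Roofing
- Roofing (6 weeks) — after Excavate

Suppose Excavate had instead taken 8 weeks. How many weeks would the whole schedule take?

19

Actual critical path: Excavate→Roofing→Finish = 9+6+5 = 20 ⇒ 20 weeks.
Excavate lies on that path, so at 8 weeks the path becomes 19 weeks.
The critical path is still Excavate→Roofing→Finish; finish is now 19 weeks.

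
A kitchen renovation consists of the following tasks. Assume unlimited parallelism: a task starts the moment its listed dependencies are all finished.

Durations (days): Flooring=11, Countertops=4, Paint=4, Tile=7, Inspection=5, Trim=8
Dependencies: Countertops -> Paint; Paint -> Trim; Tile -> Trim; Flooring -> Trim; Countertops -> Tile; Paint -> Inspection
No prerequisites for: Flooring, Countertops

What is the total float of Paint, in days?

3

Critical path: Flooring→Trim = 11+8 = 19, so the finish is 19 days.
Longest path through Paint: 16 days (earliest finish 8, latest finish 11).
Slack of Paint = 7 − 4 = 3 days.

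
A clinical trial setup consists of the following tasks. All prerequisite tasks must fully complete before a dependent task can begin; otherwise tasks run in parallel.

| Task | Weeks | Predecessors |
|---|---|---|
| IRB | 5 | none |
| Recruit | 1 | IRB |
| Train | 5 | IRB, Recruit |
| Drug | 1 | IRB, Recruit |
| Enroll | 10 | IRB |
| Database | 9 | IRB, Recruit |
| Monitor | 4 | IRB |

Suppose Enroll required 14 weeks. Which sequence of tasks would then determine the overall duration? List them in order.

The binding path is IRB→Enroll = 5+10 = 15; finish at 15 weeks.
Enroll is on the critical path; changing it to 14 makes that path 19 weeks.
That remains the longest chain; total 19 weeks.

IRB, Enroll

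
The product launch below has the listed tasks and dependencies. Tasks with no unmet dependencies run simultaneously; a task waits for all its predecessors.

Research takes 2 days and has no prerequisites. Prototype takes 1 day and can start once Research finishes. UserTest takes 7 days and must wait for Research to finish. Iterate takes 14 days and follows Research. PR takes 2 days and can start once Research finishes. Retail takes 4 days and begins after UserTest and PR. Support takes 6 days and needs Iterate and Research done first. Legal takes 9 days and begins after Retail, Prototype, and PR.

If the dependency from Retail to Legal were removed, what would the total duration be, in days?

Original critical path: Research→UserTest→Retail→Legal = 2+7+4+9 = 22 ⇒ 22 days.
Without Retail→Legal, Legal's earliest start moves from 13 to 4.
New critical path: Research→Iterate→Support = 2+14+6 = 22 ⇒ 22 days.

22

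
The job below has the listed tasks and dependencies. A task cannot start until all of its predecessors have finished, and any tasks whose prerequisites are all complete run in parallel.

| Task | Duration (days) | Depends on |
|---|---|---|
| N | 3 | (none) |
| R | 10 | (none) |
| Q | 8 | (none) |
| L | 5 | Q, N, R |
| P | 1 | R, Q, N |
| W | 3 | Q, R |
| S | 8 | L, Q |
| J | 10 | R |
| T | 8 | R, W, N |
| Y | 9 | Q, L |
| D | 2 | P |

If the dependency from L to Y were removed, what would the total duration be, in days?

23

Before: longest chain R→L→Y = 10+5+9 = 24, finish 24.
Without L→Y, Y's earliest start moves from 15 to 8.
New critical path: R→L→S = 10+5+8 = 23 ⇒ 23 days.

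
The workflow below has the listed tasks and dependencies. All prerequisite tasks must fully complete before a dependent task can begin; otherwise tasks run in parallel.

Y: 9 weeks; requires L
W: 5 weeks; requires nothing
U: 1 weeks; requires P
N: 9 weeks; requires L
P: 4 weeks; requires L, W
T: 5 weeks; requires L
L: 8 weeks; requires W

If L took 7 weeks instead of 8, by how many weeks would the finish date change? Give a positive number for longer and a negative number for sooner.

-1

Baseline: W→L→N = 5+8+9 = 22 → 22 weeks.
Since L is critical, the -1 change carries straight to that chain (now 21 weeks).
The critical path is still W→L→N; finish is now 21 weeks.
Change in finish: 21 − 22 = -1 weeks.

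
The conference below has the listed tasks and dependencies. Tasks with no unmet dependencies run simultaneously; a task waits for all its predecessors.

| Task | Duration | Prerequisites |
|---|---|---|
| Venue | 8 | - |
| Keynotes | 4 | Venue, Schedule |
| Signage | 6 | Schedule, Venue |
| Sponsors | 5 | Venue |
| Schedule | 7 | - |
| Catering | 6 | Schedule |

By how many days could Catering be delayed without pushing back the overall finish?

1

The longest chain is Venue→Signage = 8+6 = 14; overall finish 14 days.
Catering finishes as early as 13 and must finish by 14.
Slack of Catering = 8 − 7 = 1 day.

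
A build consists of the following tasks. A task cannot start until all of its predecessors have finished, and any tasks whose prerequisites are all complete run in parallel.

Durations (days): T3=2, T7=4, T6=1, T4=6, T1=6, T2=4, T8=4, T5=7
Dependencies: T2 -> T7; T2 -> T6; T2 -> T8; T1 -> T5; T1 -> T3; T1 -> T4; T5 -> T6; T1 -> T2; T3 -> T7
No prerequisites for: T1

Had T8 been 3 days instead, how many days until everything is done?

The binding path is T1→T2→T8 = 6+4+4 = 14; finish at 14 days.
T8 is on the critical path; changing it to 3 makes that path 13 days.
New critical path: T1→T2→T7 = 6+4+4 = 14 ⇒ 14 days.

14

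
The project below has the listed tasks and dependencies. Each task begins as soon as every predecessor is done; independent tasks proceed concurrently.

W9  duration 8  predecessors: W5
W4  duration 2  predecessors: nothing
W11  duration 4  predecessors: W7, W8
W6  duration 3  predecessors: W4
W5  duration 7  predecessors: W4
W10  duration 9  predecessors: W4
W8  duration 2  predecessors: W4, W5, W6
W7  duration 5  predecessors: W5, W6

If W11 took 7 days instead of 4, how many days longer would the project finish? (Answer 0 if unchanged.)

As given, the longest chain is W4→W5→W7→W11 = 2+7+5+4 = 18, so the finish is 18 days.
W11 lies on that path, so at 7 days the path becomes 21 days.
That remains the longest chain; total 21 days.
Change in finish: 21 − 18 = +3 days.

3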